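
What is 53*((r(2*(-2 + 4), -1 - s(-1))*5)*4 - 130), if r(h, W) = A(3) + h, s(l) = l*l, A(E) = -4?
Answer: -6890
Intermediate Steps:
s(l) = l²
r(h, W) = -4 + h
53*((r(2*(-2 + 4), -1 - s(-1))*5)*4 - 130) = 53*(((-4 + 2*(-2 + 4))*5)*4 - 130) = 53*(((-4 + 2*2)*5)*4 - 130) = 53*(((-4 + 4)*5)*4 - 130) = 53*((0*5)*4 - 130) = 53*(0*4 - 130) = 53*(0 - 130) = 53*(-130) = -6890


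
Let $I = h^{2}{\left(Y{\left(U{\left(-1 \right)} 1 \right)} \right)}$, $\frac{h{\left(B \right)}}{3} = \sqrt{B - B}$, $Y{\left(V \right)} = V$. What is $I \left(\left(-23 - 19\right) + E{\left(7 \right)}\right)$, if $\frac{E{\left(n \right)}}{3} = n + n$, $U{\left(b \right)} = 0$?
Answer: $0$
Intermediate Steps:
$h{\left(B \right)} = 0$ ($h{\left(B \right)} = 3 \sqrt{B - B} = 3 \sqrt{0} = 3 \cdot 0 = 0$)
$E{\left(n \right)} = 6 n$ ($E{\left(n \right)} = 3 \left(n + n\right) = 3 \cdot 2 n = 6 n$)
$I = 0$ ($I = 0^{2} = 0$)
$I \left(\left(-23 - 19\right) + E{\left(7 \right)}\right) = 0 \left(\left(-23 - 19\right) + 6 \cdot 7\right) = 0 \left(\left(-23 - 19\right) + 42\right) = 0 \left(-42 + 42\right) = 0 \cdot 0 = 0$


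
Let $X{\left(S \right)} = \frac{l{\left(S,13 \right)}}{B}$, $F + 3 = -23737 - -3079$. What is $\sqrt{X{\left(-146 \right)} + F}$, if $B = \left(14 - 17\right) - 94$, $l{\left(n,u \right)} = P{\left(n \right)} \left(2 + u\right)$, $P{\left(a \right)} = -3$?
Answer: $\frac{2 i \sqrt{48598746}}{97} \approx 143.74 i$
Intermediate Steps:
$l{\left(n,u \right)} = -6 - 3 u$ ($l{\left(n,u \right)} = - 3 \left(2 + u\right) = -6 - 3 u$)
$F = -20661$ ($F = -3 - 20658 = -20661$)
$B = -97$ ($B = -3 - 94 = -97$)
$X{\left(S \right)} = \frac{45}{97}$ ($X{\left(S \right)} = \frac{-6 - 39}{-97} = \left(-6 - 39\right) \left(- \frac{1}{97}\right) = \left(-45\right) \left(- \frac{1}{97}\right) = \frac{45}{97}$)
$\sqrt{X{\left(-146 \right)} + F} = \sqrt{\frac{45}{97} - 20661} = \sqrt{- \frac{2004072}{97}} = \frac{2 i \sqrt{48598746}}{97}$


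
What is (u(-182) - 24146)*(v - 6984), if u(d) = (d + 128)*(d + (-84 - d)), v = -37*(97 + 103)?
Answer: 282070240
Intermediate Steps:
v = -7400 (v = -37*200 = -7400)
u(d) = -10752 - 84*d (u(d) = (128 + d)*(-84) = -10752 - 84*d)
(u(-182) - 24146)*(v - 6984) = ((-10752 - 84*(-182)) - 24146)*(-7400 - 6984) = ((-10752 + 15288) - 24146)*(-14384) = (4536 - 24146)*(-14384) = -19610*(-14384) = 282070240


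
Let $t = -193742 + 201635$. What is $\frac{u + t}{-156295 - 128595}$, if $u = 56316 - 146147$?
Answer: $\frac{40969}{142445} \approx 0.28761$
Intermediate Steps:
$u = -89831$ ($u = 56316 - 146147 = -89831$)
$t = 7893$
$\frac{u + t}{-156295 - 128595} = \frac{-89831 + 7893}{-156295 - 128595} = - \frac{81938}{-284890} = \left(-81938\right) \left(- \frac{1}{284890}\right) = \frac{40969}{142445}$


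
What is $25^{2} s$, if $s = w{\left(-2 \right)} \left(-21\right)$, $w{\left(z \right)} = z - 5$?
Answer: $91875$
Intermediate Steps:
$w{\left(z \right)} = -5 + z$
$s = 147$ ($s = \left(-5 - 2\right) \left(-21\right) = \left(-7\right) \left(-21\right) = 147$)
$25^{2} s = 25^{2} \cdot 147 = 625 \cdot 147 = 91875$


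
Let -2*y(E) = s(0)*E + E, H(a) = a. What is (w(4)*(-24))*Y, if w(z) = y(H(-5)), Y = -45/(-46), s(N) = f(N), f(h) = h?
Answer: -1350/23 ≈ -58.696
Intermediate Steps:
s(N) = N
Y = 45/46 (Y = -45*(-1/46) = 45/46 ≈ 0.97826)
y(E) = -E/2 (y(E) = -(0*E + E)/2 = -(0 + E)/2 = -E/2)
w(z) = 5/2 (w(z) = -½*(-5) = 5/2)
(w(4)*(-24))*Y = ((5/2)*(-24))*(45/46) = -60*45/46 = -1350/23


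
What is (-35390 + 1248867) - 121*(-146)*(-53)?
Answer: 277179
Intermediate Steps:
(-35390 + 1248867) - 121*(-146)*(-53) = 1213477 + 17666*(-53) = 1213477 - 936298 = 277179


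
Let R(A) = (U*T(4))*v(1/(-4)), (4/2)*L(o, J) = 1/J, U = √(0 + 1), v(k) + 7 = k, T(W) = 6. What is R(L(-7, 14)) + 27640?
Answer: 55193/2 ≈ 27597.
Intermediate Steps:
v(k) = -7 + k
U = 1 (U = √1 = 1)
L(o, J) = 1/(2*J)
R(A) = -87/2 (R(A) = (1*6)*(-7 + 1/(-4)) = 6*(-7 - ¼) = 6*(-29/4) = -87/2)
R(L(-7, 14)) + 27640 = -87/2 + 27640 = 55193/2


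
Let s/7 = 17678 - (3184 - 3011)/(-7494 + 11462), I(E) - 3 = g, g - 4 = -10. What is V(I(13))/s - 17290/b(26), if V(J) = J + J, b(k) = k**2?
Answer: -326530858813/12766595842 ≈ -25.577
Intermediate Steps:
g = -6 (g = 4 - 10 = -6)
I(E) = -3 (I(E) = 3 - 6 = -3)
V(J) = 2*J
s = 491022917/3968 (s = 7*(17678 - (3184 - 3011)/(-7494 + 11462)) = 7*(17678 - 173/3968) = 7*(70146131/3968) = 491022917/3968 ≈ 1.2375e+5)
V(I(13))/s - 17290/b(26) = (2*(-3))/(491022917/3968) - 17290/(26**2) = -6*3968/491022917 - 17290/676 = -23808/491022917 - 17290*1/676 = -23808/491022917 - 665/26 = -326530858813/12766595842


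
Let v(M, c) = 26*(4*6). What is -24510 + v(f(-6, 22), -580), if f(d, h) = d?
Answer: -23886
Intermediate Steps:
v(M, c) = 624 (v(M, c) = 26*24 = 624)
-24510 + v(f(-6, 22), -580) = -24510 + 624 = -23886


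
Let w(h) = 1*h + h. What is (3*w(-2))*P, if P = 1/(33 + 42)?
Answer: -4/25 ≈ -0.16000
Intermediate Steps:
w(h) = 2*h (w(h) = h + h = 2*h)
P = 1/75 ≈ 0.013333
(3*w(-2))*P = (3*(2*(-2)))*(1/75) = (3*(-4))*(1/75) = -12*1/75 = -4/25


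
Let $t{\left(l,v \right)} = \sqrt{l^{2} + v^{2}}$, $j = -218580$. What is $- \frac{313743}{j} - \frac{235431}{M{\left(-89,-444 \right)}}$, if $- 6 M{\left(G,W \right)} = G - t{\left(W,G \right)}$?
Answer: $\frac{3446166329}{5391640} - \frac{112413 \sqrt{73}}{296} \approx -2605.6$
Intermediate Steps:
$M{\left(G,W \right)} = - \frac{G}{6} + \frac{\sqrt{G^{2} + W^{2}}}{6}$ ($M{\left(G,W \right)} = - \frac{G - \sqrt{W^{2} + G^{2}}}{6} = - \frac{G - \sqrt{G^{2} + W^{2}}}{6} = - \frac{G}{6} + \frac{\sqrt{G^{2} + W^{2}}}{6}$)
$- \frac{313743}{j} - \frac{235431}{M{\left(-89,-444 \right)}} = - \frac{313743}{-218580} - \frac{235431}{\left(- \frac{1}{6}\right) \left(-89\right) + \frac{\sqrt{\left(-89\right)^{2} + \left(-444\right)^{2}}}{6}} = \left(-313743\right) \left(- \frac{1}{218580}\right) - \frac{235431}{\frac{89}{6} + \frac{\sqrt{7921 + 197136}}{6}} = \frac{104581}{72860} - \frac{235431}{\frac{89}{6} + \frac{\sqrt{205057}}{6}} = \frac{104581}{72860} - \frac{235431}{\frac{89}{6} + \frac{53 \sqrt{73}}{6}}$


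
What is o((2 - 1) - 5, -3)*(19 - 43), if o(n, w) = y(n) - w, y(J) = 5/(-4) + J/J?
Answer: -66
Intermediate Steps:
y(J) = -1/4 (y(J) = 5*(-1/4) + 1 = -5/4 + 1 = -1/4)
o(n, w) = -1/4 - w
o((2 - 1) - 5, -3)*(19 - 43) = (-1/4 - 1*(-3))*(19 - 43) = (-1/4 + 3)*(-24) = (11/4)*(-24) = -66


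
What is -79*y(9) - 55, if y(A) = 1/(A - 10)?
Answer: 24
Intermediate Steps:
y(A) = 1/(-10 + A)
-79*y(9) - 55 = -79/(-10 + 9) - 55 = -79/(-1) - 55 = -79*(-1) - 55 = 79 - 55 = 24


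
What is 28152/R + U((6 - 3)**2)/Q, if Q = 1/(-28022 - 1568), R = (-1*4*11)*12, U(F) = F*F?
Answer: -52730553/22 ≈ -2.3968e+6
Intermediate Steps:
U(F) = F**2
R = -528 (R = -4*11*12 = -44*12 = -528)
Q = -1/29590 (Q = 1/(-29590) = -1/29590 ≈ -3.3795e-5)
28152/R + U((6 - 3)**2)/Q = 28152/(-528) + ((6 - 3)**2)**2/(-1/29590) = 28152*(-1/528) + (3**2)**2*(-29590) = -1173/22 + 9**2*(-29590) = -1173/22 + 81*(-29590) = -1173/22 - 2396790 = -52730553/22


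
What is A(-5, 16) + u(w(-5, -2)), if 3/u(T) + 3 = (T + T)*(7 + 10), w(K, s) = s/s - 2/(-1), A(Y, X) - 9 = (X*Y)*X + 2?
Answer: -41876/33 ≈ -1269.0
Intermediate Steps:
A(Y, X) = 11 + Y*X² (A(Y, X) = 9 + ((X*Y)*X + 2) = 9 + (Y*X² + 2) = 9 + (2 + Y*X²) = 11 + Y*X²)
w(K, s) = 3 (w(K, s) = 1 - 2*(-1) = 1 + 2 = 3)
u(T) = 3/(-3 + 34*T) (u(T) = 3/(-3 + (T + T)*(7 + 10)) = 3/(-3 + (2*T)*17) = 3/(-3 + 34*T))
A(-5, 16) + u(w(-5, -2)) = (11 - 5*16²) + 3/(-3 + 34*3) = (11 - 5*256) + 3/(-3 + 102) = (11 - 1280) + 3/99 = -1269 + 3*(1/99) = -1269 + 1/33 = -41876/33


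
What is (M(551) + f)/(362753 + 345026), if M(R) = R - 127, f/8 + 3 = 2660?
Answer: 21680/707779 ≈ 0.030631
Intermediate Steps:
f = 21256 (f = -24 + 8*2660 = -24 + 21280 = 21256)
M(R) = -127 + R
(M(551) + f)/(362753 + 345026) = ((-127 + 551) + 21256)/(362753 + 345026) = (424 + 21256)/707779 = 21680*(1/707779) = 21680/707779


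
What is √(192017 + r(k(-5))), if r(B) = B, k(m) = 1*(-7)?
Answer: √192010 ≈ 438.19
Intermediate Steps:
k(m) = -7
√(192017 + r(k(-5))) = √(192017 - 7) = √192010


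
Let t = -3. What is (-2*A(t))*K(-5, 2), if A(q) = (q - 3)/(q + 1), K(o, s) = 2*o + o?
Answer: 90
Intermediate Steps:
K(o, s) = 3*o
A(q) = (-3 + q)/(1 + q)
(-2*A(t))*K(-5, 2) = (-2*(-3 - 3)/(1 - 3))*(3*(-5)) = -2*(-6)/(-2)*(-15) = -(-1)*(-6)*(-15) = -2*3*(-15) = -6*(-15) = 90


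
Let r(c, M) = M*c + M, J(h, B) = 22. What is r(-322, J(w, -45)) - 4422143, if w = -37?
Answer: -4429205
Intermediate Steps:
r(c, M) = M + M*c
r(-322, J(w, -45)) - 4422143 = 22*(1 - 322) - 4422143 = 22*(-321) - 4422143 = -7062 - 4422143 = -4429205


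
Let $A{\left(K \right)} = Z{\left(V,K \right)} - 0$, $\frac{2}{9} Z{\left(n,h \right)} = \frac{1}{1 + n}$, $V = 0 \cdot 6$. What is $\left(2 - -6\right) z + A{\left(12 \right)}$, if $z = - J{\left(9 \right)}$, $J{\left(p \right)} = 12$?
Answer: $- \frac{183}{2} \approx -91.5$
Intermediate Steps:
$V = 0$
$Z{\left(n,h \right)} = \frac{9}{2 \left(1 + n\right)}$
$z = -12$ ($z = \left(-1\right) 12 = -12$)
$A{\left(K \right)} = \frac{9}{2}$ ($A{\left(K \right)} = \frac{9}{2 \left(1 + 0\right)} - 0 = \frac{9}{2 \cdot 1} + 0 = \frac{9}{2} \cdot 1 + 0 = \frac{9}{2} + 0 = \frac{9}{2}$)
$\left(2 - -6\right) z + A{\left(12 \right)} = \left(2 - -6\right) \left(-12\right) + \frac{9}{2} = \left(2 + 6\right) \left(-12\right) + \frac{9}{2} = 8 \left(-12\right) + \frac{9}{2} = -96 + \frac{9}{2} = - \frac{183}{2}$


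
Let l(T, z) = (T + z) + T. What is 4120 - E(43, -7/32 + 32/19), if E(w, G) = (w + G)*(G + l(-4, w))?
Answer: 923622695/369664 ≈ 2498.5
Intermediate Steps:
l(T, z) = z + 2*T
E(w, G) = (G + w)*(-8 + G + w) (E(w, G) = (w + G)*(G + (w + 2*(-4))) = (G + w)*(G + (w - 8)) = (G + w)*(G + (-8 + w)) = (G + w)*(-8 + G + w))
4120 - E(43, -7/32 + 32/19) = 4120 - ((-7/32 + 32/19)² + (-7/32 + 32/19)*43 + (-7/32 + 32/19)*(-8 + 43) + 43*(-8 + 43)) = 4120 - ((-7*1/32 + 32*(1/19))² + (-7*1/32 + 32*(1/19))*43 + (-7*1/32 + 32*(1/19))*35 + 43*35) = 4120 - ((-7/32 + 32/19)² + (-7/32 + 32/19)*43 + (-7/32 + 32/19)*35 + 1505) = 4120 - ((891/608)² + (891/608)*43 + (891/608)*35 + 1505) = 4120 - (793881/369664 + 38313/608 + 31185/608 + 1505) = 4120 - 1*599392985/369664 = 4120 - 599392985/369664 = 923622695/369664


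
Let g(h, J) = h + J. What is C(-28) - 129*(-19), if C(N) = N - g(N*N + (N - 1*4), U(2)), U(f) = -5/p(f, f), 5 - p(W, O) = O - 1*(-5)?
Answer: 3337/2 ≈ 1668.5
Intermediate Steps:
p(W, O) = -O (p(W, O) = 5 - (O - 1*(-5)) = 5 - (O + 5) = 5 - (5 + O) = 5 + (-5 - O) = -O)
U(f) = 5/f (U(f) = -5*(-1/f) = -(-5)/f = 5/f)
g(h, J) = J + h
C(N) = 3/2 - N² (C(N) = N - (5/2 + (N*N + (N - 1*4))) = N - (5*(½) + (N² + (N - 4))) = N - (5/2 + (N² + (-4 + N))) = N - (5/2 + (-4 + N + N²)) = N - (-3/2 + N + N²) = N + (3/2 - N - N²) = 3/2 - N²)
C(-28) - 129*(-19) = (3/2 - 1*(-28)²) - 129*(-19) = (3/2 - 1*784) + 2451 = (3/2 - 784) + 2451 = -1565/2 + 2451 = 3337/2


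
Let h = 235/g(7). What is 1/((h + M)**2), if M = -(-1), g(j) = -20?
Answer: 16/1849 ≈ 0.0086533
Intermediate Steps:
M = 1 (M = -1*(-1) = 1)
h = -47/4 (h = 235/(-20) = 235*(-1/20) = -47/4 ≈ -11.750)
1/((h + M)**2) = 1/((-47/4 + 1)**2) = 1/((-43/4)**2) = 1/(1849/16) = 16/1849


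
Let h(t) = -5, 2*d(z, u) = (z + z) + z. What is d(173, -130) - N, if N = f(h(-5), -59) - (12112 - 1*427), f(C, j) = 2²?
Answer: 23881/2 ≈ 11941.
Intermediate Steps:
d(z, u) = 3*z/2 (d(z, u) = ((z + z) + z)/2 = (2*z + z)/2 = (3*z)/2 = 3*z/2)
f(C, j) = 4
N = -11681 (N = 4 - (12112 - 1*427) = 4 - (12112 - 427) = 4 - 1*11685 = 4 - 11685 = -11681)
d(173, -130) - N = (3/2)*173 - 1*(-11681) = 519/2 + 11681 = 23881/2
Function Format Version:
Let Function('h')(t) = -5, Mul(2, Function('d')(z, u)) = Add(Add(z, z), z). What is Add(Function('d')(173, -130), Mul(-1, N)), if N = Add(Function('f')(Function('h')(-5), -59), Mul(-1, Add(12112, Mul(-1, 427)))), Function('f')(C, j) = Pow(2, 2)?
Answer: Rational(23881, 2) ≈ 11941.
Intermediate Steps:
Function('d')(z, u) = Mul(Rational(3, 2), z) (Function('d')(z, u) = Mul(Rational(1, 2), Add(Add(z, z), z)) = Mul(Rational(1, 2), Add(Mul(2, z), z)) = Mul(Rational(1, 2), Mul(3, z)) = Mul(Rational(3, 2), z))
Function('f')(C, j) = 4
N = -11681 (N = Add(4, Mul(-1, Add(12112, Mul(-1, 427)))) = Add(4, Mul(-1, Add(12112, -427))) = Add(4, Mul(-1, 11685)) = Add(4, -11685) = -11681)
Add(Function('d')(173, -130), Mul(-1, N)) = Add(Mul(Rational(3, 2), 173), Mul(-1, -11681)) = Add(Rational(519, 2), 11681) = Rational(23881, 2)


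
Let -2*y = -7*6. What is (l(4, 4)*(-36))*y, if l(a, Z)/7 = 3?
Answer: -15876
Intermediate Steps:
l(a, Z) = 21 (l(a, Z) = 7*3 = 21)
y = 21 (y = -(-7)*6/2 = -½*(-42) = 21)
(l(4, 4)*(-36))*y = (21*(-36))*21 = -756*21 = -15876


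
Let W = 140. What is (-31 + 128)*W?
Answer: 13580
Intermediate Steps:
(-31 + 128)*W = (-31 + 128)*140 = 97*140 = 13580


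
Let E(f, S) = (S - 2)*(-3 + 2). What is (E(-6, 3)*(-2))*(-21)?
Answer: -42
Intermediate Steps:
E(f, S) = 2 - S (E(f, S) = (-2 + S)*(-1) = 2 - S)
(E(-6, 3)*(-2))*(-21) = ((2 - 1*3)*(-2))*(-21) = ((2 - 3)*(-2))*(-21) = -1*(-2)*(-21) = 2*(-21) = -42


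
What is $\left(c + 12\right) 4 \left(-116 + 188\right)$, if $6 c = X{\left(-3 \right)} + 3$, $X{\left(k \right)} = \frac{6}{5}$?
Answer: $\frac{18288}{5} \approx 3657.6$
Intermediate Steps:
$X{\left(k \right)} = \frac{6}{5}$ ($X{\left(k \right)} = 6 \cdot \frac{1}{5} = \frac{6}{5}$)
$c = \frac{7}{10}$ ($c = \frac{\frac{6}{5} + 3}{6} = \frac{1}{6} \cdot \frac{21}{5} = \frac{7}{10} \approx 0.7$)
$\left(c + 12\right) 4 \left(-116 + 188\right) = \left(\frac{7}{10} + 12\right) 4 \left(-116 + 188\right) = \frac{127}{10} \cdot 4 \cdot 72 = \frac{254}{5} \cdot 72 = \frac{18288}{5}$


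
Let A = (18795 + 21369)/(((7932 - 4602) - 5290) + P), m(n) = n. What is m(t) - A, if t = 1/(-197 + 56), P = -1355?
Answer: 1886603/155805 ≈ 12.109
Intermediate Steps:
t = -1/141 (t = 1/(-141) = -1/141 ≈ -0.0070922)
A = -13388/1105 (A = (18795 + 21369)/(((7932 - 4602) - 5290) - 1355) = 40164/((3330 - 5290) - 1355) = 40164/(-1960 - 1355) = 40164/(-3315) = 40164*(-1/3315) = -13388/1105 ≈ -12.116)
m(t) - A = -1/141 - 1*(-13388/1105) = -1/141 + 13388/1105 = 1886603/155805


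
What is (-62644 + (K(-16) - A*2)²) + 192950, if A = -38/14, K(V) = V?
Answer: 6390470/49 ≈ 1.3042e+5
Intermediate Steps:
A = -19/7 (A = -38*1/14 = -19/7 ≈ -2.7143)
(-62644 + (K(-16) - A*2)²) + 192950 = (-62644 + (-16 - (-19)*2/7)²) + 192950 = (-62644 + (-16 - 1*(-38/7))²) + 192950 = (-62644 + (-16 + 38/7)²) + 192950 = (-62644 + (-74/7)²) + 192950 = (-62644 + 5476/49) + 192950 = -3064080/49 + 192950 = 6390470/49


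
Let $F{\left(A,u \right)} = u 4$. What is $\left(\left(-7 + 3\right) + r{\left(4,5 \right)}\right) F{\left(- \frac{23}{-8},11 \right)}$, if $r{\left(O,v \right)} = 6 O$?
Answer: $880$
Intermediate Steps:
$F{\left(A,u \right)} = 4 u$
$\left(\left(-7 + 3\right) + r{\left(4,5 \right)}\right) F{\left(- \frac{23}{-8},11 \right)} = \left(\left(-7 + 3\right) + 6 \cdot 4\right) 4 \cdot 11 = \left(-4 + 24\right) 44 = 20 \cdot 44 = 880$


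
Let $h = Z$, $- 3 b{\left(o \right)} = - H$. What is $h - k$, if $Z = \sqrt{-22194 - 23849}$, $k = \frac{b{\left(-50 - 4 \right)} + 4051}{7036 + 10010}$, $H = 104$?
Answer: $- \frac{12257}{51138} + i \sqrt{46043} \approx -0.23968 + 214.58 i$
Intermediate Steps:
$b{\left(o \right)} = \frac{104}{3}$ ($b{\left(o \right)} = - \frac{\left(-1\right) 104}{3} = \left(- \frac{1}{3}\right) \left(-104\right) = \frac{104}{3}$)
$k = \frac{12257}{51138}$ ($k = \frac{\frac{104}{3} + 4051}{7036 + 10010} = \frac{12257}{3 \cdot 17046} = \frac{12257}{3} \cdot \frac{1}{17046} = \frac{12257}{51138} \approx 0.23968$)
$Z = i \sqrt{46043}$ ($Z = \sqrt{-46043} = i \sqrt{46043} \approx 214.58 i$)
$h = i \sqrt{46043} \approx 214.58 i$
$h - k = i \sqrt{46043} - \frac{12257}{51138} = - \frac{12257}{51138} + i \sqrt{46043}$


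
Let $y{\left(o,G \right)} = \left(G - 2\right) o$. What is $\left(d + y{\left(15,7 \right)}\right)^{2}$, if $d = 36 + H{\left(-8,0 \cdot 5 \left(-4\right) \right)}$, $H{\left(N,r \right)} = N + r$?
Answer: $10609$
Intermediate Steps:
$d = 28$ ($d = 36 - \left(8 - 0 \cdot 5 \left(-4\right)\right) = 36 + \left(-8 + 0 \left(-4\right)\right) = 36 + \left(-8 + 0\right) = 36 - 8 = 28$)
$y{\left(o,G \right)} = o \left(-2 + G\right)$ ($y{\left(o,G \right)} = \left(-2 + G\right) o = o \left(-2 + G\right)$)
$\left(d + y{\left(15,7 \right)}\right)^{2} = \left(28 + 15 \left(-2 + 7\right)\right)^{2} = \left(28 + 15 \cdot 5\right)^{2} = \left(28 + 75\right)^{2} = 103^{2} = 10609$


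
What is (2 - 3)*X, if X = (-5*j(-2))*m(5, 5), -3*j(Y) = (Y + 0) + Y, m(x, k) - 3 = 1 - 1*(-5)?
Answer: 60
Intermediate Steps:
m(x, k) = 9 (m(x, k) = 3 + (1 - 1*(-5)) = 3 + (1 + 5) = 3 + 6 = 9)
j(Y) = -2*Y/3 (j(Y) = -((Y + 0) + Y)/3 = -(Y + Y)/3 = -2*Y/3)
X = -60 (X = -(-10)*(-2)/3*9 = -5*4/3*9 = -20/3*9 = -60)
(2 - 3)*X = (2 - 3)*(-60) = -1*(-60) = 60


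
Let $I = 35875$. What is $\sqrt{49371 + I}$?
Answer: $\sqrt{85246} \approx 291.97$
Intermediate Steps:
$\sqrt{49371 + I} = \sqrt{49371 + 35875} = \sqrt{85246}$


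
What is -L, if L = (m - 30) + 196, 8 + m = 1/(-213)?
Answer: -33653/213 ≈ -158.00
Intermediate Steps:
m = -1705/213 (m = -8 + 1/(-213) = -8 - 1/213 = -1705/213 ≈ -8.0047)
L = 33653/213 (L = (-1705/213 - 30) + 196 = -8095/213 + 196 = 33653/213 ≈ 158.00)
-L = -1*33653/213 = -33653/213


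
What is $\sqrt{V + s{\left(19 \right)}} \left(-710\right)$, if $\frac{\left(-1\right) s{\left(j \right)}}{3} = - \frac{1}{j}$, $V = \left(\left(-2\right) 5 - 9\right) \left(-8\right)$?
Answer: $- \frac{4970 \sqrt{1121}}{19} \approx -8758.0$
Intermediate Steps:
$V = 152$ ($V = \left(-10 - 9\right) \left(-8\right) = \left(-19\right) \left(-8\right) = 152$)
$s{\left(j \right)} = \frac{3}{j}$ ($s{\left(j \right)} = - 3 \left(- \frac{1}{j}\right) = \frac{3}{j}$)
$\sqrt{V + s{\left(19 \right)}} \left(-710\right) = \sqrt{152 + \frac{3}{19}} \left(-710\right) = \sqrt{\frac{2891}{19}} \left(-710\right) = \frac{7 \sqrt{1121}}{19} \left(-710\right) = - \frac{4970 \sqrt{1121}}{19}$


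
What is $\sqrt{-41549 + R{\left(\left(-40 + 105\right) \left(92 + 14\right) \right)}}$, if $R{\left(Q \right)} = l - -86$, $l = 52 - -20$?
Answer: $9 i \sqrt{511} \approx 203.45 i$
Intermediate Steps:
$l = 72$ ($l = 52 + 20 = 72$)
$R{\left(Q \right)} = 158$ ($R{\left(Q \right)} = 72 - -86 = 72 + 86 = 158$)
$\sqrt{-41549 + R{\left(\left(-40 + 105\right) \left(92 + 14\right) \right)}} = \sqrt{-41549 + 158} = \sqrt{-41391} = 9 i \sqrt{511}$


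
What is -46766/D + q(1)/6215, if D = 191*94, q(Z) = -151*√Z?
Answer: -146680872/55792055 ≈ -2.6291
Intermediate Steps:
D = 17954
-46766/D + q(1)/6215 = -46766/17954 - 151*√1/6215 = -46766*1/17954 - 151*1*(1/6215) = -23383/8977 - 151*1/6215 = -23383/8977 - 151/6215 = -146680872/55792055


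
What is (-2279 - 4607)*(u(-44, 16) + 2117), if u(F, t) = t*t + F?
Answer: -16037494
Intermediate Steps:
u(F, t) = F + t**2 (u(F, t) = t**2 + F = F + t**2)
(-2279 - 4607)*(u(-44, 16) + 2117) = (-2279 - 4607)*((-44 + 16**2) + 2117) = -6886*((-44 + 256) + 2117) = -6886*(212 + 2117) = -6886*2329 = -16037494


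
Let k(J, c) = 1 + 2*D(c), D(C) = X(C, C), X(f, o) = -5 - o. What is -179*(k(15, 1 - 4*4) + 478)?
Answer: -89321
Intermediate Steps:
D(C) = -5 - C
k(J, c) = -9 - 2*c (k(J, c) = 1 + 2*(-5 - c) = 1 + (-10 - 2*c) = -9 - 2*c)
-179*(k(15, 1 - 4*4) + 478) = -179*((-9 - 2*(1 - 4*4)) + 478) = -179*((-9 - 2*(1 - 16)) + 478) = -179*((-9 - 2*(-15)) + 478) = -179*((-9 + 30) + 478) = -179*(21 + 478) = -179*499 = -89321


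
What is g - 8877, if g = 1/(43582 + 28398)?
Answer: -638966459/71980 ≈ -8877.0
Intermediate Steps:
g = 1/71980 ≈ 1.3893e-5
g - 8877 = 1/71980 - 8877 = -638966459/71980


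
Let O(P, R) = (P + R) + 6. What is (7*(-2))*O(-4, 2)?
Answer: -56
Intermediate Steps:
O(P, R) = 6 + P + R
(7*(-2))*O(-4, 2) = (7*(-2))*(6 - 4 + 2) = -14*4 = -56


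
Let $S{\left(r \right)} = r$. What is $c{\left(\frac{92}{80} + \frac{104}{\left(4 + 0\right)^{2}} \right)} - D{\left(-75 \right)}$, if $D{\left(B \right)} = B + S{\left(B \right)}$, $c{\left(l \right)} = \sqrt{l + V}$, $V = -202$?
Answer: $150 + \frac{13 i \sqrt{115}}{10} \approx 150.0 + 13.941 i$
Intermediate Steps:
$c{\left(l \right)} = \sqrt{-202 + l}$ ($c{\left(l \right)} = \sqrt{l - 202} = \sqrt{-202 + l}$)
$D{\left(B \right)} = 2 B$ ($D{\left(B \right)} = B + B = 2 B$)
$c{\left(\frac{92}{80} + \frac{104}{\left(4 + 0\right)^{2}} \right)} - D{\left(-75 \right)} = \sqrt{-202 + \left(\frac{92}{80} + \frac{104}{\left(4 + 0\right)^{2}}\right)} - 2 \left(-75\right) = \sqrt{-202 + \left(92 \cdot \frac{1}{80} + \frac{104}{4^{2}}\right)} - -150 = \sqrt{-202 + \left(\frac{23}{20} + \frac{104}{16}\right)} + 150 = \sqrt{-202 + \left(\frac{23}{20} + 104 \cdot \frac{1}{16}\right)} + 150 = \sqrt{-202 + \left(\frac{23}{20} + \frac{13}{2}\right)} + 150 = \sqrt{-202 + \frac{153}{20}} + 150 = \sqrt{- \frac{3887}{20}} + 150 = \frac{13 i \sqrt{115}}{10} + 150 = 150 + \frac{13 i \sqrt{115}}{10}$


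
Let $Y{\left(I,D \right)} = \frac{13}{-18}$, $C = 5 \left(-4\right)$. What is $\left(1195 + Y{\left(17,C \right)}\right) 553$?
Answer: $\frac{11887841}{18} \approx 6.6044 \cdot 10^{5}$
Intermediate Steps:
$C = -20$
$Y{\left(I,D \right)} = - \frac{13}{18}$ ($Y{\left(I,D \right)} = 13 \left(- \frac{1}{18}\right) = - \frac{13}{18}$)
$\left(1195 + Y{\left(17,C \right)}\right) 553 = \left(1195 - \frac{13}{18}\right) 553 = \frac{21497}{18} \cdot 553 = \frac{11887841}{18}$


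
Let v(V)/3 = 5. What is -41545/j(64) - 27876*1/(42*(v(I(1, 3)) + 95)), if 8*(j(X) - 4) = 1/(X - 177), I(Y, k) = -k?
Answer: -2893543889/278355 ≈ -10395.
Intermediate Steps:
v(V) = 15 (v(V) = 3*5 = 15)
j(X) = 4 + 1/(8*(-177 + X)) (j(X) = 4 + 1/(8*(X - 177)) = 4 + 1/(8*(-177 + X)))
-41545/j(64) - 27876*1/(42*(v(I(1, 3)) + 95)) = -41545*8*(-177 + 64)/(-5663 + 32*64) - 27876*1/(42*(15 + 95)) = -41545*(-904/(-5663 + 2048)) - 27876/(42*110) = -41545/((⅛)*(-1/113)*(-3615)) - 27876/4620 = -41545/3615/904 - 27876*1/4620 = -41545*904/3615 - 2323/385 = -7511336/723 - 2323/385 = -2893543889/278355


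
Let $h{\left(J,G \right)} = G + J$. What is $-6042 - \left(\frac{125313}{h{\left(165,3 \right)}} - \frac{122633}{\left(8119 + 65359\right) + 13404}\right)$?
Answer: $- \frac{16509489519}{2432696} \approx -6786.5$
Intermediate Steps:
$-6042 - \left(\frac{125313}{h{\left(165,3 \right)}} - \frac{122633}{\left(8119 + 65359\right) + 13404}\right) = -6042 - \left(\frac{125313}{3 + 165} - \frac{122633}{\left(8119 + 65359\right) + 13404}\right) = -6042 - \left(\frac{125313}{168} - \frac{122633}{73478 + 13404}\right) = -6042 - \left(125313 \cdot \frac{1}{168} - \frac{122633}{86882}\right) = -6042 - \left(\frac{41771}{56} - \frac{122633}{86882}\right) = -6042 - \frac{1811140287}{2432696} = - \frac{16509489519}{2432696}$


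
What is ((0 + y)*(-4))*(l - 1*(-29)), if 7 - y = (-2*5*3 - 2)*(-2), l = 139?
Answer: 38304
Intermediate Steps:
y = -57 (y = 7 - (-2*5*3 - 2)*(-2) = 7 - (-10*3 - 2)*(-2) = 7 - (-30 - 2)*(-2) = 7 - (-32)*(-2) = 7 - 1*64 = 7 - 64 = -57)
((0 + y)*(-4))*(l - 1*(-29)) = ((0 - 57)*(-4))*(139 - 1*(-29)) = (-57*(-4))*(139 + 29) = 228*168 = 38304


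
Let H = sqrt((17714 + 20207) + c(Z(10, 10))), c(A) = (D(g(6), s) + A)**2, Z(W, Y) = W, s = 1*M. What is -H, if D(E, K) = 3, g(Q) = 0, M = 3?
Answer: -sqrt(38090) ≈ -195.17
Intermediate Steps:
s = 3 (s = 1*3 = 3)
c(A) = (3 + A)**2
H = sqrt(38090) (H = sqrt((17714 + 20207) + (3 + 10)**2) = sqrt(37921 + 13**2) = sqrt(37921 + 169) = sqrt(38090) ≈ 195.17)
-H = -sqrt(38090)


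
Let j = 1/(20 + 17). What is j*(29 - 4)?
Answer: 25/37 ≈ 0.67568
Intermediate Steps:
j = 1/37 ≈ 0.027027
j*(29 - 4) = (29 - 4)/37 = (1/37)*25 = 25/37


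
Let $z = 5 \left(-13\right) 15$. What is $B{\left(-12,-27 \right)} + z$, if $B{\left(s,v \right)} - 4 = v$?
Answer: $-998$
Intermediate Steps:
$B{\left(s,v \right)} = 4 + v$
$z = -975$ ($z = \left(-65\right) 15 = -975$)
$B{\left(-12,-27 \right)} + z = \left(4 - 27\right) - 975 = -23 - 975 = -998$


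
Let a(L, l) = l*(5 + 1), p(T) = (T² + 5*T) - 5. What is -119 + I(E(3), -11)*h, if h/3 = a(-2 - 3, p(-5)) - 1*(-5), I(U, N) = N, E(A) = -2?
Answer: 706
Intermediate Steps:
p(T) = -5 + T² + 5*T
a(L, l) = 6*l (a(L, l) = l*6 = 6*l)
h = -75 (h = 3*(6*(-5 + (-5)² + 5*(-5)) - 1*(-5)) = 3*(6*(-5 + 25 - 25) + 5) = 3*(6*(-5) + 5) = 3*(-30 + 5) = 3*(-25) = -75)
-119 + I(E(3), -11)*h = -119 - 11*(-75) = -119 + 825 = 706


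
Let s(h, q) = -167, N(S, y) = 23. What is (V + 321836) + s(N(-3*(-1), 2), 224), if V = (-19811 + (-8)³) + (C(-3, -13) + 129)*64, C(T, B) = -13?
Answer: 308770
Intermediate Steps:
V = -12899 (V = (-19811 + (-8)³) + (-13 + 129)*64 = (-19811 - 512) + 116*64 = -20323 + 7424 = -12899)
(V + 321836) + s(N(-3*(-1), 2), 224) = (-12899 + 321836) - 167 = 308937 - 167 = 308770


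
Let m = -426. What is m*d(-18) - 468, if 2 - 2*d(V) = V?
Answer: -4728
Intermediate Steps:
d(V) = 1 - V/2
m*d(-18) - 468 = -426*(1 - ½*(-18)) - 468 = -426*(1 + 9) - 468 = -426*10 - 468 = -4260 - 468 = -4728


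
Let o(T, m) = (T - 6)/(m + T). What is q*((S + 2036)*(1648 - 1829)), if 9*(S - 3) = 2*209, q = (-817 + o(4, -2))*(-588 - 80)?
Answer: -1856305602136/9 ≈ -2.0626e+11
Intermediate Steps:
o(T, m) = (-6 + T)/(T + m)
q = 546424 (q = (-817 + (-6 + 4)/(4 - 2))*(-588 - 80) = (-817 - 2/2)*(-668) = (-817 + (½)*(-2))*(-668) = (-817 - 1)*(-668) = -818*(-668) = 546424)
S = 445/9 (S = 3 + (2*209)/9 = 3 + (⅑)*418 = 3 + 418/9 = 445/9 ≈ 49.444)
q*((S + 2036)*(1648 - 1829)) = 546424*((445/9 + 2036)*(1648 - 1829)) = 546424*((18769/9)*(-181)) = 546424*(-3397189/9) = -1856305602136/9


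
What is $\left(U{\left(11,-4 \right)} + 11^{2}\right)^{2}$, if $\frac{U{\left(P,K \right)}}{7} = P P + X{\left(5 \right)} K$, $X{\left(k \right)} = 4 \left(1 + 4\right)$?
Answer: $166464$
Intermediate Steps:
$X{\left(k \right)} = 20$ ($X{\left(k \right)} = 4 \cdot 5 = 20$)
$U{\left(P,K \right)} = 7 P^{2} + 140 K$ ($U{\left(P,K \right)} = 7 \left(P P + 20 K\right) = 7 \left(P^{2} + 20 K\right) = 7 P^{2} + 140 K$)
$\left(U{\left(11,-4 \right)} + 11^{2}\right)^{2} = \left(\left(7 \cdot 11^{2} + 140 \left(-4\right)\right) + 11^{2}\right)^{2} = \left(\left(7 \cdot 121 - 560\right) + 121\right)^{2} = \left(\left(847 - 560\right) + 121\right)^{2} = \left(287 + 121\right)^{2} = 408^{2} = 166464$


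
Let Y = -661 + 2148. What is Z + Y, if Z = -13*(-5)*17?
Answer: 2592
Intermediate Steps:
Y = 1487
Z = 1105 (Z = 65*17 = 1105)
Z + Y = 1105 + 1487 = 2592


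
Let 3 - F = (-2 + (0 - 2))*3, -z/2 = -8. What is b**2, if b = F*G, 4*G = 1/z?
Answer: 225/4096 ≈ 0.054932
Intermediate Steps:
z = 16 (z = -2*(-8) = 16)
G = 1/64 (G = (1/4)/16 = (1/4)*(1/16) = 1/64 ≈ 0.015625)
F = 15 (F = 3 - (-2 + (0 - 2))*3 = 3 - (-2 - 2)*3 = 3 - (-4)*3 = 3 - 1*(-12) = 3 + 12 = 15)
b = 15/64 (b = 15*(1/64) = 15/64 ≈ 0.23438)
b**2 = (15/64)**2 = 225/4096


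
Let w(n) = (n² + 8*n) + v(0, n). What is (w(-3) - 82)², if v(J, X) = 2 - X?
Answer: 8464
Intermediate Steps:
w(n) = 2 + n² + 7*n (w(n) = (n² + 8*n) + (2 - n) = 2 + n² + 7*n)
(w(-3) - 82)² = ((2 + (-3)² + 7*(-3)) - 82)² = ((2 + 9 - 21) - 82)² = (-10 - 82)² = (-92)² = 8464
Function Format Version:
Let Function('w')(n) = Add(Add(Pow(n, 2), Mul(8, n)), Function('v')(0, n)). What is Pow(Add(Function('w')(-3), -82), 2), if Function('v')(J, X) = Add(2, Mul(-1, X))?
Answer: 8464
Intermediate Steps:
Function('w')(n) = Add(2, Pow(n, 2), Mul(7, n)) (Function('w')(n) = Add(Add(Pow(n, 2), Mul(8, n)), Add(2, Mul(-1, n))) = Add(2, Pow(n, 2), Mul(7, n)))
Pow(Add(Function('w')(-3), -82), 2) = Pow(Add(Add(2, Pow(-3, 2), Mul(7, -3)), -82), 2) = Pow(Add(Add(2, 9, -21), -82), 2) = Pow(Add(-10, -82), 2) = Pow(-92, 2) = 8464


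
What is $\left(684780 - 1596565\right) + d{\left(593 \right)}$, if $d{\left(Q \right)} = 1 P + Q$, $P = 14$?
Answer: $-911178$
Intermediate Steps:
$d{\left(Q \right)} = 14 + Q$ ($d{\left(Q \right)} = 1 \cdot 14 + Q = 14 + Q$)
$\left(684780 - 1596565\right) + d{\left(593 \right)} = \left(684780 - 1596565\right) + \left(14 + 593\right) = -911785 + 607 = -911178$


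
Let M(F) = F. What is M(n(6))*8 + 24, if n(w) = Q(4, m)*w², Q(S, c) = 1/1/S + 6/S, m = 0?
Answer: 1608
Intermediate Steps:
Q(S, c) = S + 6/S (Q(S, c) = 1*S + 6/S = S + 6/S)
n(w) = 11*w²/2 (n(w) = (4 + 6/4)*w² = (4 + 6*(¼))*w² = (4 + 3/2)*w² = 11*w²/2)
M(n(6))*8 + 24 = ((11/2)*6²)*8 + 24 = ((11/2)*36)*8 + 24 = 198*8 + 24 = 1584 + 24 = 1608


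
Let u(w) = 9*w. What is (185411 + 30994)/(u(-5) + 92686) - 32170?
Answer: -2980044565/92641 ≈ -32168.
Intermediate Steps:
(185411 + 30994)/(u(-5) + 92686) - 32170 = (185411 + 30994)/(9*(-5) + 92686) - 32170 = 216405/(-45 + 92686) - 32170 = 216405/92641 - 32170 = -2980044565/92641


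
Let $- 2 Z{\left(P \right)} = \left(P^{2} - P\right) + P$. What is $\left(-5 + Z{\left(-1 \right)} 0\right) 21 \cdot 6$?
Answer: $-630$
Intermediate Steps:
$Z{\left(P \right)} = - \frac{P^{2}}{2}$ ($Z{\left(P \right)} = - \frac{\left(P^{2} - P\right) + P}{2} = - \frac{P^{2}}{2}$)
$\left(-5 + Z{\left(-1 \right)} 0\right) 21 \cdot 6 = \left(-5 + - \frac{\left(-1\right)^{2}}{2} \cdot 0\right) 21 \cdot 6 = \left(-5 + \left(- \frac{1}{2}\right) 1 \cdot 0\right) 21 \cdot 6 = \left(-5 - 0\right) 21 \cdot 6 = \left(-5 + 0\right) 21 \cdot 6 = \left(-5\right) 21 \cdot 6 = \left(-105\right) 6 = -630$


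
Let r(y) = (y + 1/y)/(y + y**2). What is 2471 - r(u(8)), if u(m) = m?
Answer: 1423231/576 ≈ 2470.9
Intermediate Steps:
r(y) = (y + 1/y)/(y + y**2)
2471 - r(u(8)) = 2471 - (1 + 8**2)/(8**2*(1 + 8)) = 2471 - (1 + 64)/(64*9) = 2471 - 65/(64*9) = 2471 - 1*65/576 = 2471 - 65/576 = 1423231/576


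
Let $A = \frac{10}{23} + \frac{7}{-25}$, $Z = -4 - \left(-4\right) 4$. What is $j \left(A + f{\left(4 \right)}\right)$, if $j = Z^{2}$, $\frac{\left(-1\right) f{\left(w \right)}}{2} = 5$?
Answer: $- \frac{815184}{575} \approx -1417.7$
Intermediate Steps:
$f{\left(w \right)} = -10$ ($f{\left(w \right)} = \left(-2\right) 5 = -10$)
$Z = 12$ ($Z = -4 - -16 = -4 + 16 = 12$)
$A = \frac{89}{575}$ ($A = 10 \cdot \frac{1}{23} + 7 \left(- \frac{1}{25}\right) = \frac{10}{23} - \frac{7}{25} = \frac{89}{575} \approx 0.15478$)
$j = 144$ ($j = 12^{2} = 144$)
$j \left(A + f{\left(4 \right)}\right) = 144 \left(\frac{89}{575} - 10\right) = 144 \left(- \frac{5661}{575}\right) = - \frac{815184}{575}$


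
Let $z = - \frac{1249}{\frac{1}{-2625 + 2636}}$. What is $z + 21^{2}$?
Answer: $-13298$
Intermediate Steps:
$z = -13739$ ($z = - \frac{1249}{\frac{1}{11}} = - 1249 \frac{1}{\frac{1}{11}} = \left(-1249\right) 11 = -13739$)
$z + 21^{2} = -13739 + 21^{2} = -13739 + 441 = -13298$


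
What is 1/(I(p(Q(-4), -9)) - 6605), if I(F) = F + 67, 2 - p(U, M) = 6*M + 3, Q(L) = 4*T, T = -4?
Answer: -1/6485 ≈ -0.00015420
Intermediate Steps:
Q(L) = -16 (Q(L) = 4*(-4) = -16)
p(U, M) = -1 - 6*M (p(U, M) = 2 - (6*M + 3) = 2 - (3 + 6*M) = 2 + (-3 - 6*M) = -1 - 6*M)
I(F) = 67 + F
1/(I(p(Q(-4), -9)) - 6605) = 1/((67 + (-1 - 6*(-9))) - 6605) = 1/((67 + (-1 + 54)) - 6605) = 1/((67 + 53) - 6605) = 1/(120 - 6605) = 1/(-6485) = -1/6485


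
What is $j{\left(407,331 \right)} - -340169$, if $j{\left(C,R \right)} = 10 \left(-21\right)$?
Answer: $339959$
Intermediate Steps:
$j{\left(C,R \right)} = -210$
$j{\left(407,331 \right)} - -340169 = -210 - -340169 = -210 + 340169 = 339959$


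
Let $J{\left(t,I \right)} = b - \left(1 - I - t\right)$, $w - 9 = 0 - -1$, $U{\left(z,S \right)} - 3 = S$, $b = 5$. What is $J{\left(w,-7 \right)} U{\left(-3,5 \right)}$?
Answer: $56$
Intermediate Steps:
$U{\left(z,S \right)} = 3 + S$
$w = 10$ ($w = 9 + \left(0 - -1\right) = 9 + \left(0 + 1\right) = 9 + 1 = 10$)
$J{\left(t,I \right)} = 4 + I + t$ ($J{\left(t,I \right)} = 5 - \left(1 - I - t\right) = 5 + \left(-1 + I + t\right) = 4 + I + t$)
$J{\left(w,-7 \right)} U{\left(-3,5 \right)} = \left(4 - 7 + 10\right) \left(3 + 5\right) = 7 \cdot 8 = 56$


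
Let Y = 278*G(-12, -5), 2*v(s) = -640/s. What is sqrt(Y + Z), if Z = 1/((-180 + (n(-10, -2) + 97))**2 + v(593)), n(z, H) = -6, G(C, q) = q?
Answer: 19*I*sqrt(84941083474581)/4696833 ≈ 37.283*I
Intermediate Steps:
v(s) = -320/s (v(s) = (-640/s)/2 = -320/s)
Y = -1390 (Y = 278*(-5) = -1390)
Z = 593/4696833 (Z = 1/((-180 + (-6 + 97))**2 - 320/593) = 1/((-180 + 91)**2 - 320*1/593) = 1/((-89)**2 - 320/593) = 1/(7921 - 320/593) = 1/(4696833/593) = 593/4696833 ≈ 0.00012626)
sqrt(Y + Z) = sqrt(-1390 + 593/4696833) = sqrt(-6528597277/4696833) = 19*I*sqrt(84941083474581)/4696833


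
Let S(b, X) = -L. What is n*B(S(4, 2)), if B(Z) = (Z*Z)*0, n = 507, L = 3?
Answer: 0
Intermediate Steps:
S(b, X) = -3 (S(b, X) = -1*3 = -3)
B(Z) = 0 (B(Z) = Z**2*0 = 0)
n*B(S(4, 2)) = 507*0 = 0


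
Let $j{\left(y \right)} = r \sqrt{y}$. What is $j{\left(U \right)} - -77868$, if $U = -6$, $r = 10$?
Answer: $77868 + 10 i \sqrt{6} \approx 77868.0 + 24.495 i$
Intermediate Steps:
$j{\left(y \right)} = 10 \sqrt{y}$
$j{\left(U \right)} - -77868 = 10 \sqrt{-6} - -77868 = 10 i \sqrt{6} + 77868 = 77868 + 10 i \sqrt{6}$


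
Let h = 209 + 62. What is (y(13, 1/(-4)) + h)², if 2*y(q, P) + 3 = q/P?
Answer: 237169/4 ≈ 59292.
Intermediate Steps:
h = 271
y(q, P) = -3/2 + q/(2*P) (y(q, P) = -3/2 + (q/P)/2 = -3/2 + q/(2*P))
(y(13, 1/(-4)) + h)² = ((13 - 3/(-4))/(2*(1/(-4))) + 271)² = ((13 - 3*(-¼))/(2*(-¼)) + 271)² = ((½)*(-4)*(13 + ¾) + 271)² = ((½)*(-4)*(55/4) + 271)² = (-55/2 + 271)² = (487/2)² = 237169/4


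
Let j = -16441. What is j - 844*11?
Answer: -25725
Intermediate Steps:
j - 844*11 = -16441 - 844*11 = -16441 - 1*9284 = -16441 - 9284 = -25725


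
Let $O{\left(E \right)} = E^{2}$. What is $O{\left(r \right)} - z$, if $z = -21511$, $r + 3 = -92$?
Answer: $30536$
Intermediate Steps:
$r = -95$ ($r = -3 - 92 = -95$)
$O{\left(r \right)} - z = \left(-95\right)^{2} - -21511 = 9025 + 21511 = 30536$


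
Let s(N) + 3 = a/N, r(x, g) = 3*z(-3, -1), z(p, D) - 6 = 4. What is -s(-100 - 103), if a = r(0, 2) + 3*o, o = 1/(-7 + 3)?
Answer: 2553/812 ≈ 3.1441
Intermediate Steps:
z(p, D) = 10 (z(p, D) = 6 + 4 = 10)
o = -¼ (o = 1/(-4) = -¼ ≈ -0.25000)
r(x, g) = 30 (r(x, g) = 3*10 = 30)
a = 117/4 (a = 30 + 3*(-¼) = 30 - ¾ = 117/4 ≈ 29.250)
s(N) = -3 + 117/(4*N)
-s(-100 - 103) = -(-3 + 117/(4*(-100 - 103))) = -(-3 + (117/4)/(-203)) = -(-3 + (117/4)*(-1/203)) = -(-3 - 117/812) = -1*(-2553/812) = 2553/812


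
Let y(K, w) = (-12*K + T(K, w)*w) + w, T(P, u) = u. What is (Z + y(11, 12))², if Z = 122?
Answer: 21316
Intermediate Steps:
y(K, w) = w + w² - 12*K (y(K, w) = (-12*K + w*w) + w = (-12*K + w²) + w = (w² - 12*K) + w = w + w² - 12*K)
(Z + y(11, 12))² = (122 + (12 + 12² - 12*11))² = (122 + (12 + 144 - 132))² = (122 + 24)² = 146² = 21316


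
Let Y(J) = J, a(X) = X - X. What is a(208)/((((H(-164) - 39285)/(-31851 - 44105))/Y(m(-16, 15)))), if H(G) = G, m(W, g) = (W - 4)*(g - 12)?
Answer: 0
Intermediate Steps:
a(X) = 0
m(W, g) = (-12 + g)*(-4 + W) (m(W, g) = (-4 + W)*(-12 + g) = (-12 + g)*(-4 + W))
a(208)/((((H(-164) - 39285)/(-31851 - 44105))/Y(m(-16, 15)))) = 0/((((-164 - 39285)/(-31851 - 44105))/(48 - 12*(-16) - 4*15 - 16*15))) = 0/(((-39449/(-75956))/(48 + 192 - 60 - 240))) = 0/((-39449*(-1/75956)/(-60))) = 0/(((39449/75956)*(-1/60))) = 0/(-39449/4557360) = 0*(-4557360/39449) = 0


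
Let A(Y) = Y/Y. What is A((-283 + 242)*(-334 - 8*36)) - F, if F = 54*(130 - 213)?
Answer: 4483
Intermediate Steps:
F = -4482 (F = 54*(-83) = -4482)
A(Y) = 1
A((-283 + 242)*(-334 - 8*36)) - F = 1 - 1*(-4482) = 1 + 4482 = 4483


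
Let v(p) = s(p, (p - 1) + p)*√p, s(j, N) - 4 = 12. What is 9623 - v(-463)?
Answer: 9623 - 16*I*√463 ≈ 9623.0 - 344.28*I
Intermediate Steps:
s(j, N) = 16 (s(j, N) = 4 + 12 = 16)
v(p) = 16*√p
9623 - v(-463) = 9623 - 16*√(-463) = 9623 - 16*I*√463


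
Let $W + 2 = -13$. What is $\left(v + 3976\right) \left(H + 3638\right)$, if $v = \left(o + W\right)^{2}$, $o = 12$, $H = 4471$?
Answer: $32314365$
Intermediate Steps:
$W = -15$ ($W = -2 - 13 = -15$)
$v = 9$ ($v = \left(12 - 15\right)^{2} = \left(-3\right)^{2} = 9$)
$\left(v + 3976\right) \left(H + 3638\right) = \left(9 + 3976\right) \left(4471 + 3638\right) = 3985 \cdot 8109 = 32314365$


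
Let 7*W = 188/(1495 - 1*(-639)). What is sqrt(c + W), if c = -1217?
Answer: I*sqrt(67890812451)/7469 ≈ 34.885*I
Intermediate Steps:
W = 94/7469 (W = (188/(1495 - 1*(-639)))/7 = (188/(1495 + 639))/7 = (188/2134)/7 = (188*(1/2134))/7 = (1/7)*(94/1067) = 94/7469 ≈ 0.012585)
sqrt(c + W) = sqrt(-1217 + 94/7469) = sqrt(-9089679/7469) = I*sqrt(67890812451)/7469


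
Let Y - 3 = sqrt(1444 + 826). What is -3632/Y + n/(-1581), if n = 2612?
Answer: 665932/210273 - 3632*sqrt(2270)/2261 ≈ -73.368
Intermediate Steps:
Y = 3 + sqrt(2270) (Y = 3 + sqrt(1444 + 826) = 3 + sqrt(2270) ≈ 50.645)
-3632/Y + n/(-1581) = -3632/(3 + sqrt(2270)) + 2612/(-1581) = -3632/(3 + sqrt(2270)) + 2612*(-1/1581) = -3632/(3 + sqrt(2270)) - 2612/1581 = -2612/1581 - 3632/(3 + sqrt(2270))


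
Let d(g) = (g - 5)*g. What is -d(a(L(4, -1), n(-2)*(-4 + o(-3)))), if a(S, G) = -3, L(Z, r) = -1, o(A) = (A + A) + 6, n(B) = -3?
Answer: -24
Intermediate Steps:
o(A) = 6 + 2*A (o(A) = 2*A + 6 = 6 + 2*A)
d(g) = g*(-5 + g) (d(g) = (-5 + g)*g = g*(-5 + g))
-d(a(L(4, -1), n(-2)*(-4 + o(-3)))) = -(-3)*(-5 - 3) = -(-3)*(-8) = -1*24 = -24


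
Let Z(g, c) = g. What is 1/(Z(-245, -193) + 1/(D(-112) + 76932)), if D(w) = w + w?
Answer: -76708/18793459 ≈ -0.0040816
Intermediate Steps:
D(w) = 2*w
1/(Z(-245, -193) + 1/(D(-112) + 76932)) = 1/(-245 + 1/(2*(-112) + 76932)) = 1/(-245 + 1/(-224 + 76932)) = 1/(-245 + 1/76708) = 1/(-18793459/76708) = -76708/18793459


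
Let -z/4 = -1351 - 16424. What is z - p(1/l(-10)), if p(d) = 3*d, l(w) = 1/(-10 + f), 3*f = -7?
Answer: 71137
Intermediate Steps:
f = -7/3 (f = (⅓)*(-7) = -7/3 ≈ -2.3333)
l(w) = -3/37 (l(w) = 1/(-10 - 7/3) = 1/(-37/3) = -3/37)
z = 71100 (z = -4*(-1351 - 16424) = -4*(-17775) = 71100)
z - p(1/l(-10)) = 71100 - 3/(-3/37) = 71100 - 3*(-37)/3 = 71100 - 1*(-37) = 71100 + 37 = 71137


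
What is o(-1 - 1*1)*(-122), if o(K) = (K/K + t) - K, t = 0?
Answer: -366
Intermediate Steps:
o(K) = 1 - K (o(K) = (K/K + 0) - K = (1 + 0) - K = 1 - K)
o(-1 - 1*1)*(-122) = (1 - (-1 - 1*1))*(-122) = (1 - (-1 - 1))*(-122) = (1 - 1*(-2))*(-122) = (1 + 2)*(-122) = 3*(-122) = -366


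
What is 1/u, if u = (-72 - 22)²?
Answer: 1/8836 ≈ 0.00011317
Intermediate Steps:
u = 8836 (u = (-94)² = 8836)
1/u = 1/8836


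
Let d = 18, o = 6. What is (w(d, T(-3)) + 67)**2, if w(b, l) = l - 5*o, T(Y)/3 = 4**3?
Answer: 52441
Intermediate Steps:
T(Y) = 192 (T(Y) = 3*4**3 = 3*64 = 192)
w(b, l) = -30 + l (w(b, l) = l - 5*6 = l - 30 = -30 + l)
(w(d, T(-3)) + 67)**2 = ((-30 + 192) + 67)**2 = (162 + 67)**2 = 229**2 = 52441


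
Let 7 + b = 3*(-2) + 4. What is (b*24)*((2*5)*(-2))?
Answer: 4320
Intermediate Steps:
b = -9 (b = -7 + (3*(-2) + 4) = -7 + (-6 + 4) = -7 - 2 = -9)
(b*24)*((2*5)*(-2)) = (-9*24)*((2*5)*(-2)) = -2160*(-2) = -216*(-20) = 4320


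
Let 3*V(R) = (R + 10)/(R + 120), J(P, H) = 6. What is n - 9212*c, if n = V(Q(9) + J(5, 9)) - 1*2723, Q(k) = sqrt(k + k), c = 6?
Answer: -51093558/881 + 55*sqrt(2)/7929 ≈ -57995.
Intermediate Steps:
Q(k) = sqrt(2)*sqrt(k) (Q(k) = sqrt(2*k) = sqrt(2)*sqrt(k))
V(R) = (10 + R)/(3*(120 + R)) (V(R) = ((R + 10)/(R + 120))/3 = ((10 + R)/(120 + R))/3 = (10 + R)/(3*(120 + R)))
n = -2723 + (16 + 3*sqrt(2))/(3*(126 + 3*sqrt(2))) (n = (10 + (sqrt(2)*sqrt(9) + 6))/(3*(120 + (sqrt(2)*sqrt(9) + 6))) - 1*2723 = (10 + (sqrt(2)*3 + 6))/(3*(120 + (sqrt(2)*3 + 6))) - 2723 = (10 + (3*sqrt(2) + 6))/(3*(120 + (3*sqrt(2) + 6))) - 2723 = (10 + (6 + 3*sqrt(2)))/(3*(120 + (6 + 3*sqrt(2)))) - 2723 = (16 + 3*sqrt(2))/(3*(126 + 3*sqrt(2))) - 2723 = -2723 + (16 + 3*sqrt(2))/(3*(126 + 3*sqrt(2))) ≈ -2722.9)
n - 9212*c = (-2398926/881 + 55*sqrt(2)/7929) - 9212*6 = (-2398926/881 + 55*sqrt(2)/7929) - 1*55272 = (-2398926/881 + 55*sqrt(2)/7929) - 55272 = -51093558/881 + 55*sqrt(2)/7929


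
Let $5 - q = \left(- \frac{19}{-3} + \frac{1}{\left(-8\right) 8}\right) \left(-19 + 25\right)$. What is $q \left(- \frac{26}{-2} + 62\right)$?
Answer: $- \frac{78975}{32} \approx -2468.0$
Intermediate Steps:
$q = - \frac{1053}{32}$ ($q = 5 - \left(- \frac{19}{-3} + \frac{1}{\left(-8\right) 8}\right) \left(-19 + 25\right) = 5 - \left(\left(-19\right) \left(- \frac{1}{3}\right) - \frac{1}{64}\right) 6 = 5 - \left(\frac{19}{3} - \frac{1}{64}\right) 6 = 5 - \frac{1213}{192} \cdot 6 = 5 - \frac{1213}{32} = - \frac{1053}{32} \approx -32.906$)
$q \left(- \frac{26}{-2} + 62\right) = - \frac{1053 \left(- \frac{26}{-2} + 62\right)}{32} = - \frac{1053 \left(\left(-26\right) \left(- \frac{1}{2}\right) + 62\right)}{32} = - \frac{1053 \left(13 + 62\right)}{32} = \left(- \frac{1053}{32}\right) 75 = - \frac{78975}{32}$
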